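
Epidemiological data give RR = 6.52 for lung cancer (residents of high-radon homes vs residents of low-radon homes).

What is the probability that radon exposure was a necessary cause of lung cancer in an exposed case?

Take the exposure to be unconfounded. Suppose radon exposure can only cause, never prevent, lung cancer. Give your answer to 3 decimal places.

Under exogeneity and monotonicity, PN = (RR − 1) / RR = 1 − 1/RR.
PN = (6.52 − 1) / 6.52 = 5.52 / 6.52 ≈ 0.8466

PN ≈ 0.847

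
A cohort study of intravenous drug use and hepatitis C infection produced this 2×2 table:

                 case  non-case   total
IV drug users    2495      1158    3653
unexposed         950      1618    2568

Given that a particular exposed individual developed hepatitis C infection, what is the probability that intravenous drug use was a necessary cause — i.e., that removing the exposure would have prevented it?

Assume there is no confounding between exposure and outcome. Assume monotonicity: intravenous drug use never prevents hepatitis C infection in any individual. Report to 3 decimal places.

p₁ = P(outcome | exposed) = 2495/3653 = 0.683
p₀ = P(outcome | unexposed) = 950/2568 = 0.36994
Under exogeneity and monotonicity, PN = (p₁ − p₀)/p₁.
PN = (0.683 − 0.36994) / 0.683 ≈ 0.4584

PN ≈ 0.458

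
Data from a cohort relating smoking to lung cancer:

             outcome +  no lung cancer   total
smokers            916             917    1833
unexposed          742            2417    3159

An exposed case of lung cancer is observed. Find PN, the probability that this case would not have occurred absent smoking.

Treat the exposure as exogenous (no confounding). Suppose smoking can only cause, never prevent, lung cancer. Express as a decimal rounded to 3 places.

p₁ = P(outcome | exposed) = 916/1833 = 0.49973
p₀ = P(outcome | unexposed) = 742/3159 = 0.23488
Under exogeneity and monotonicity, PN = (p₁ − p₀) / p₁.
PN = (0.49973 − 0.23488) / 0.49973 = 0.26484 / 0.49973 ≈ 0.5300

PN ≈ 0.530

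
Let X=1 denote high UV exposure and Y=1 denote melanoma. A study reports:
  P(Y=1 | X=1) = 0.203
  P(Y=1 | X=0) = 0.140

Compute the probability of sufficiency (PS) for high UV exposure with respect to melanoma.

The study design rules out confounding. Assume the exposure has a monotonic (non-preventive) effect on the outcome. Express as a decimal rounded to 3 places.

Let p₁ = 0.203, p₀ = 0.14.
Under exogeneity and monotonicity, PS = (p₁ − p₀) / (1 − p₀).
PS = (0.203 − 0.14) / (1 − 0.14) = 0.063 / 0.86 ≈ 0.0733

PS ≈ 0.073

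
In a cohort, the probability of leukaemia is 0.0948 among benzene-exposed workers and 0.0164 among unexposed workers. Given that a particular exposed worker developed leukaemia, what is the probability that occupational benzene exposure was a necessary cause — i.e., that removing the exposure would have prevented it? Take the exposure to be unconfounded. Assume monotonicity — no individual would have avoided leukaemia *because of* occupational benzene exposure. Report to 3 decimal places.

PN ≈ 0.827

Let p₁ = 0.0948, p₀ = 0.0164.
Under exogeneity and monotonicity, PN = (p₁ − p₀) / p₁.
PN = (0.0948 − 0.0164) / 0.0948 = 0.0784 / 0.0948 ≈ 0.8270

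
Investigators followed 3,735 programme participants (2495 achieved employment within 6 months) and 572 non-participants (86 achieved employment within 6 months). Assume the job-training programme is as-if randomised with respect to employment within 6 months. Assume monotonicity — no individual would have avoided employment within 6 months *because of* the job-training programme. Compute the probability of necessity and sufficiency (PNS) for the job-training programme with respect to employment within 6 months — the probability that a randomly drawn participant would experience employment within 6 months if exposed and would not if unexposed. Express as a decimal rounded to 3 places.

p₁ = P(outcome | exposed) = 2495/3735 = 0.66801
p₀ = P(outcome | unexposed) = 86/572 = 0.15035
Under exogeneity and monotonicity, PNS = p₁ − p₀.
PNS = 0.66801 − 0.15035 = 0.51766

PNS ≈ 0.518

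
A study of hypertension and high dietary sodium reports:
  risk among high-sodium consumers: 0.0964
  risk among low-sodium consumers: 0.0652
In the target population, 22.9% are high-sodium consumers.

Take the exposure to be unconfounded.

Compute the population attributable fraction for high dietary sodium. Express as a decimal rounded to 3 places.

Let p₁ = 0.0964, p₀ = 0.0652.
Overall risk P(Y=1) = π·p₁ + (1−π)·p₀ = 0.229×0.0964 + 0.771×0.0652 = 0.072345.
Under exogeneity, PAF = [P(Y=1) − p₀] / P(Y=1).
PAF = (0.072345 − 0.0652) / 0.072345 ≈ 0.0988

PAF ≈ 0.099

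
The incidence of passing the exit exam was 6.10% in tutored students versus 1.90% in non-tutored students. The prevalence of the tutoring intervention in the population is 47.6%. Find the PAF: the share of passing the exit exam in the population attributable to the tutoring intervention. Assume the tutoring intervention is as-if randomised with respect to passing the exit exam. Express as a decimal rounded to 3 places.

PAF ≈ 0.513

p₁ = 0.061, p₀ = 0.019.
Overall risk P(Y=1) = π·p₁ + (1−π)·p₀ = 0.476×0.061 + 0.524×0.019 = 0.038992.
Under exogeneity, PAF = [P(Y=1) − p₀] / P(Y=1).
PAF = (0.038992 − 0.019) / 0.038992 ≈ 0.5127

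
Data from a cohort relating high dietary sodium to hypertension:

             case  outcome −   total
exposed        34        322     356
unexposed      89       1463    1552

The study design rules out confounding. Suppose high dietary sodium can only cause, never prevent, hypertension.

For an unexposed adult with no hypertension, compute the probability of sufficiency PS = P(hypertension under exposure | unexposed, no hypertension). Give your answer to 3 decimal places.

PS ≈ 0.040

p₁ = P(outcome | exposed) = 34/356 = 0.095506
p₀ = P(outcome | unexposed) = 89/1552 = 0.057345
Under exogeneity and monotonicity, PS = (p₁ − p₀) / (1 − p₀).
PS = (0.095506 − 0.057345) / (1 − 0.057345) = 0.03816 / 0.94265 ≈ 0.0405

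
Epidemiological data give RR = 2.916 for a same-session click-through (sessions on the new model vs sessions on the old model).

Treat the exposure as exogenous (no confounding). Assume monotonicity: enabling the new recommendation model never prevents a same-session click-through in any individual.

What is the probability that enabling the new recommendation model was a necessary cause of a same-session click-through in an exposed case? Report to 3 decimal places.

PN ≈ 0.657

Under exogeneity and monotonicity, PN = (RR − 1) / RR = 1 − 1/RR.
PN = (2.916 − 1) / 2.916 = 1.916 / 2.916 ≈ 0.6571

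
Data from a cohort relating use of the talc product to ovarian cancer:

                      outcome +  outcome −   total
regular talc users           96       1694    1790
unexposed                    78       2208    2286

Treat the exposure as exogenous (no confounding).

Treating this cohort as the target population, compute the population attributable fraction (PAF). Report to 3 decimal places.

PAF ≈ 0.201

p₁ = P(outcome | exposed) = 96/1790 = 0.053631
p₀ = P(outcome | unexposed) = 78/2286 = 0.034121
Exposure prevalence π = 1790/4076 = 0.43916; overall risk P(Y=1) = 0.042689.
Under exogeneity, PAF = [P(Y=1) − p₀]/P(Y=1).
PAF = (0.042689 − 0.034121) / 0.042689 ≈ 0.2007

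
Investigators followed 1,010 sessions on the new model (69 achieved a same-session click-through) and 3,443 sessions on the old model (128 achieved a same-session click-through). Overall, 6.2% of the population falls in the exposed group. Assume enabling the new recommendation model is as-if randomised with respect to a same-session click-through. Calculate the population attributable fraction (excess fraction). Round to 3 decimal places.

p₁ = P(outcome | exposed) = 69/1010 = 0.068317
p₀ = P(outcome | unexposed) = 128/3443 = 0.037177
Overall risk P(Y=1) = π·p₁ + (1−π)·p₀ = 0.062×0.068317 + 0.938×0.037177 = 0.039108.
Under exogeneity, PAF = [P(Y=1) − p₀] / P(Y=1).
PAF = (0.039108 − 0.037177) / 0.039108 ≈ 0.0494

PAF ≈ 0.049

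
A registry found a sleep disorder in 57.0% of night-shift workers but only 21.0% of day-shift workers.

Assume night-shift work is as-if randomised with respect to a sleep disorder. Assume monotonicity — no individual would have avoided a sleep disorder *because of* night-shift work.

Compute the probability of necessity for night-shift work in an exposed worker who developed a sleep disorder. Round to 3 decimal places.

p₁ = 0.57, p₀ = 0.21.
Under exogeneity and monotonicity, PN = (p₁ − p₀) / p₁.
PN = (0.57 − 0.21) / 0.57 = 0.36 / 0.57 ≈ 0.6316

PN ≈ 0.632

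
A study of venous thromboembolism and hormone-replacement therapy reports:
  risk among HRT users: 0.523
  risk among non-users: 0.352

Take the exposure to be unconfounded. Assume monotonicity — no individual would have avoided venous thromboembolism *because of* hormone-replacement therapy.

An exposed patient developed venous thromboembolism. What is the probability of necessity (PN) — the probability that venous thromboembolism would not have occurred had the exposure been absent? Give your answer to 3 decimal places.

Let p₁ = 0.523, p₀ = 0.352.
Under exogeneity and monotonicity, PN = (p₁ − p₀) / p₁.
PN = (0.523 − 0.352) / 0.523 = 0.171 / 0.523 ≈ 0.3270

PN ≈ 0.327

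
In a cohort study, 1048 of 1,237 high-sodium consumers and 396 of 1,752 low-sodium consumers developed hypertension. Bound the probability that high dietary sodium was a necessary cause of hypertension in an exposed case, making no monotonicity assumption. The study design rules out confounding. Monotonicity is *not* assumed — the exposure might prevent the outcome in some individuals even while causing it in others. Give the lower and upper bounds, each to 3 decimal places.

p₁ = P(outcome | exposed) = 1048/1237 = 0.84721
p₀ = P(outcome | unexposed) = 396/1752 = 0.22603
Under exogeneity alone the bounds on PN are max{0,(p₁−p₀)/p₁} ≤ PN ≤ min{1,(1−p₀)/p₁}.
  lower = (p₁ − p₀)/p₁ = 0.62118 / 0.84721 ≈ 0.7332
  upper = min{1, (1 − p₀)/p₁} = 0.77397 / 0.84721 ≈ 0.9136

0.733 ≤ PN ≤ 0.914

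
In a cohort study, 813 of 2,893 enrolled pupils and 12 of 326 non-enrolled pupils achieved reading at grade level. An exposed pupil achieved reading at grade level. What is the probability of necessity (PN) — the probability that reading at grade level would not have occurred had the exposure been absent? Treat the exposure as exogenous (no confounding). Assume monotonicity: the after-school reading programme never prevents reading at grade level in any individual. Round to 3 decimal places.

PN ≈ 0.869

p₁ = P(outcome | exposed) = 813/2893 = 0.28102
p₀ = P(outcome | unexposed) = 12/326 = 0.03681
Under exogeneity and monotonicity, PN = (p₁ − p₀) / p₁.
PN = (0.28102 − 0.03681) / 0.28102 = 0.24421 / 0.28102 ≈ 0.8690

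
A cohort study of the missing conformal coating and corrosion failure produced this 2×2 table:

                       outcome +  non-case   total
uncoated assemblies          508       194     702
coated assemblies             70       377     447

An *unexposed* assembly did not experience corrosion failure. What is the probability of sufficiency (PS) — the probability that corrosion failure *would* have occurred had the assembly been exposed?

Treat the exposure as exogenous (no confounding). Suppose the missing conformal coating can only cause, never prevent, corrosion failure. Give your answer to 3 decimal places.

PS ≈ 0.672

p₁ = P(outcome | exposed) = 508/702 = 0.72365
p₀ = P(outcome | unexposed) = 70/447 = 0.1566
Under exogeneity and monotonicity, PS = (p₁ − p₀) / (1 − p₀).
PS = (0.72365 − 0.1566) / (1 − 0.1566) = 0.56705 / 0.8434 ≈ 0.6723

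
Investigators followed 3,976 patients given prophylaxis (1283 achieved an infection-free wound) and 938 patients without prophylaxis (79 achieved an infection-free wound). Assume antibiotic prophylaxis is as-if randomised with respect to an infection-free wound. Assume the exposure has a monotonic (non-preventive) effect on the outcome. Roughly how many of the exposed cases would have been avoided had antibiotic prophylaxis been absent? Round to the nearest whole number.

p₁ = P(outcome | exposed) = 1283/3976 = 0.32269
p₀ = P(outcome | unexposed) = 79/938 = 0.084222
PN = (p₁ − p₀)/p₁ = (0.32269 − 0.084222) / 0.32269 ≈ 0.73900.
Attributable cases ≈ PN × (exposed cases) = 0.73900 × 1283 ≈ 948.13.

about 948 cases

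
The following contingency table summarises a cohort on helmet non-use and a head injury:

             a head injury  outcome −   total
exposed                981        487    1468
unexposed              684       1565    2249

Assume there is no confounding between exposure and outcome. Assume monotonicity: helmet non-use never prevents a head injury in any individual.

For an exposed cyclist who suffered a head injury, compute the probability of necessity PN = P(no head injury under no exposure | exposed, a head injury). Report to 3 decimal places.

p₁ = P(outcome | exposed) = 981/1468 = 0.66826
p₀ = P(outcome | unexposed) = 684/2249 = 0.30414
Under exogeneity and monotonicity, PN = (p₁ − p₀) / p₁.
PN = (0.66826 − 0.30414) / 0.66826 = 0.36412 / 0.66826 ≈ 0.5449

PN ≈ 0.545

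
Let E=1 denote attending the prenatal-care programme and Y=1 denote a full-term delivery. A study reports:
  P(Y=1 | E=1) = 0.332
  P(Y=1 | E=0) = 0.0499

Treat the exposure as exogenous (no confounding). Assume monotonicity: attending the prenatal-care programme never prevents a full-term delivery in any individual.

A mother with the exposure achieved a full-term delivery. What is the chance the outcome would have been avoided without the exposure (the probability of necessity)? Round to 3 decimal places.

Let p₁ = 0.332, p₀ = 0.0499.
Under exogeneity and monotonicity, PN = (p₁ − p₀) / p₁.
PN = (0.332 − 0.0499) / 0.332 = 0.2821 / 0.332 ≈ 0.8497

PN ≈ 0.850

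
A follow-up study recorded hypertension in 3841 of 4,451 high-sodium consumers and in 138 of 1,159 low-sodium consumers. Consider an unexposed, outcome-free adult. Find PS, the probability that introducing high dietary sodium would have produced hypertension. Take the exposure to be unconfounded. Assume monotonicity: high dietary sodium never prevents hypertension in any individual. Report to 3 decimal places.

p₁ = P(outcome | exposed) = 3841/4451 = 0.86295
p₀ = P(outcome | unexposed) = 138/1159 = 0.11907
Under exogeneity and monotonicity, PS = (p₁ − p₀) / (1 − p₀).
PS = (0.86295 − 0.11907) / (1 − 0.11907) = 0.74388 / 0.88093 ≈ 0.8444

PS ≈ 0.844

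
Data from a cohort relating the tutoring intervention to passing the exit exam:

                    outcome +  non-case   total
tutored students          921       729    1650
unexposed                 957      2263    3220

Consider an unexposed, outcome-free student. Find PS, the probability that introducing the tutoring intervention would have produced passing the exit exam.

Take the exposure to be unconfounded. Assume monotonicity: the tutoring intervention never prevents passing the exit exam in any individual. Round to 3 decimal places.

p₁ = P(outcome | exposed) = 921/1650 = 0.55818
p₀ = P(outcome | unexposed) = 957/3220 = 0.2972
Under exogeneity and monotonicity, PS = (p₁ − p₀)/(1 − p₀).
PS = (0.55818 − 0.2972) / 0.7028 ≈ 0.3713

PS ≈ 0.371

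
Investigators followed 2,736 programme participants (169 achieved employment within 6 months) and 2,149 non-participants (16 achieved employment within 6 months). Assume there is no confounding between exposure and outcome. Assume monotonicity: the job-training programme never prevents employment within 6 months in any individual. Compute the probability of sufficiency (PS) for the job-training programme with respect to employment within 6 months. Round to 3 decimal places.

p₁ = P(outcome | exposed) = 169/2736 = 0.061769
p₀ = P(outcome | unexposed) = 16/2149 = 0.0074453
Under exogeneity and monotonicity, PS = (p₁ − p₀) / (1 − p₀).
PS = (0.061769 − 0.0074453) / (1 − 0.0074453) = 0.054324 / 0.99255 ≈ 0.0547

PS ≈ 0.055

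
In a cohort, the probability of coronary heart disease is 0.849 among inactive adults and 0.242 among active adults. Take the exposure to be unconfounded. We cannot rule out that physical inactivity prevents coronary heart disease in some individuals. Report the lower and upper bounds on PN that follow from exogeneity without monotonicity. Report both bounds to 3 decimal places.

Let p₁ = 0.849, p₀ = 0.242.
Under exogeneity alone the bounds on PN are max{0,(p₁−p₀)/p₁} ≤ PN ≤ min{1,(1−p₀)/p₁}.
  lower = (p₁ − p₀)/p₁ = 0.607 / 0.849 ≈ 0.7150
  upper = min{1, (1 − p₀)/p₁} = 0.758 / 0.849 ≈ 0.8928

0.715 ≤ PN ≤ 0.893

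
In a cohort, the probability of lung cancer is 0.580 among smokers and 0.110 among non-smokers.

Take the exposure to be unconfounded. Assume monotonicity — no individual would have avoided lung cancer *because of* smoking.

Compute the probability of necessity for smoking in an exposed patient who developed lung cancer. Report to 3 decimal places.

PN ≈ 0.810

Let p₁ = 0.58, p₀ = 0.11.
Under exogeneity and monotonicity, PN = (p₁ − p₀) / p₁.
PN = (0.58 − 0.11) / 0.58 = 0.47 / 0.58 ≈ 0.8103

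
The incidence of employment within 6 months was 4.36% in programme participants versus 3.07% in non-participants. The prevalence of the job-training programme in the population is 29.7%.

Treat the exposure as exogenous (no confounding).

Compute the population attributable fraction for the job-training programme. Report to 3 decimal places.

p₁ = 0.0436, p₀ = 0.0307.
Overall risk P(Y=1) = π·p₁ + (1−π)·p₀ = 0.297×0.0436 + 0.703×0.0307 = 0.034531.
Under exogeneity, PAF = [P(Y=1) − p₀] / P(Y=1).
PAF = (0.034531 − 0.0307) / 0.034531 ≈ 0.1110

PAF ≈ 0.111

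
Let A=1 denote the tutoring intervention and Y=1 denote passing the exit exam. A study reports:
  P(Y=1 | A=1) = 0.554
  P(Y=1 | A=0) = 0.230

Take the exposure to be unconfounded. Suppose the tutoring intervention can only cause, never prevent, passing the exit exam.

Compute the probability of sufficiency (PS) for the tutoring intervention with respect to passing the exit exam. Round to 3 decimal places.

PS ≈ 0.421

Let p₁ = 0.554, p₀ = 0.23.
Under exogeneity and monotonicity, PS = (p₁ − p₀) / (1 − p₀).
PS = (0.554 − 0.23) / (1 − 0.23) = 0.324 / 0.77 ≈ 0.4208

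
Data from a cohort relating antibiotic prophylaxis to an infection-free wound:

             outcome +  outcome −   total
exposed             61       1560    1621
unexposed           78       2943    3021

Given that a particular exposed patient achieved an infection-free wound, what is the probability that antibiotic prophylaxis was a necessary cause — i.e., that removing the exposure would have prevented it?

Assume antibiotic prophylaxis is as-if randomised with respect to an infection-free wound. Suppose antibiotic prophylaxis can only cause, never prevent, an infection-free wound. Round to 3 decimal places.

PN ≈ 0.314

p₁ = P(outcome | exposed) = 61/1621 = 0.037631
p₀ = P(outcome | unexposed) = 78/3021 = 0.025819
Under exogeneity and monotonicity, PN = (p₁ − p₀)/p₁.
PN = (0.037631 − 0.025819) / 0.037631 ≈ 0.3139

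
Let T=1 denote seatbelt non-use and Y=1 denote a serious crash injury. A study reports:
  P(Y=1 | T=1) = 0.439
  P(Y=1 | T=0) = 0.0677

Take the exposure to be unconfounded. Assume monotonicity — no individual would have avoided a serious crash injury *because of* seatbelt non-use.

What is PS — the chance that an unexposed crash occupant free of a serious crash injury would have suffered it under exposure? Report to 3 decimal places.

Let p₁ = 0.439, p₀ = 0.0677.
Under exogeneity and monotonicity, PS = (p₁ − p₀) / (1 − p₀).
PS = (0.439 − 0.0677) / (1 − 0.0677) = 0.3713 / 0.9323 ≈ 0.3983

PS ≈ 0.398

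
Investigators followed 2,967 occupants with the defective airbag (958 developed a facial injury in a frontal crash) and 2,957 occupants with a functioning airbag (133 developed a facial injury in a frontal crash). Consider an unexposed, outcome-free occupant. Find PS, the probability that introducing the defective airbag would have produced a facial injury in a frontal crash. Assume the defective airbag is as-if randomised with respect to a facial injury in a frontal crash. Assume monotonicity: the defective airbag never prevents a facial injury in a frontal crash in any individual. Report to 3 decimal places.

p₁ = P(outcome | exposed) = 958/2967 = 0.32289
p₀ = P(outcome | unexposed) = 133/2957 = 0.044978
Under exogeneity and monotonicity, PS = (p₁ − p₀) / (1 − p₀).
PS = (0.32289 − 0.044978) / (1 − 0.044978) = 0.27791 / 0.95502 ≈ 0.2910

PS ≈ 0.291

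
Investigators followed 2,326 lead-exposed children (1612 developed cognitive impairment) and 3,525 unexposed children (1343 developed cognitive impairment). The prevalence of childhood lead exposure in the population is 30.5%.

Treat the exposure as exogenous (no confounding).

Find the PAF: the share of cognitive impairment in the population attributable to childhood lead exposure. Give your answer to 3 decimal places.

p₁ = P(outcome | exposed) = 1612/2326 = 0.69304
p₀ = P(outcome | unexposed) = 1343/3525 = 0.38099
Overall risk P(Y=1) = π·p₁ + (1−π)·p₀ = 0.305×0.69304 + 0.695×0.38099 = 0.47617.
Under exogeneity, PAF = [P(Y=1) − p₀] / P(Y=1).
PAF = (0.47617 − 0.38099) / 0.47617 ≈ 0.1999

PAF ≈ 0.200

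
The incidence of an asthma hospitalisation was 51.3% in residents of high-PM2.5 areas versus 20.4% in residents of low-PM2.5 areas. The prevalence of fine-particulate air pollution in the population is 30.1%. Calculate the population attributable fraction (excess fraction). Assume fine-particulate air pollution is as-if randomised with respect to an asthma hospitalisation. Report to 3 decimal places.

p₁ = 0.513, p₀ = 0.204.
Overall risk P(Y=1) = π·p₁ + (1−π)·p₀ = 0.301×0.513 + 0.699×0.204 = 0.29701.
Under exogeneity, PAF = [P(Y=1) − p₀] / P(Y=1).
PAF = (0.29701 − 0.204) / 0.29701 ≈ 0.3132

PAF ≈ 0.313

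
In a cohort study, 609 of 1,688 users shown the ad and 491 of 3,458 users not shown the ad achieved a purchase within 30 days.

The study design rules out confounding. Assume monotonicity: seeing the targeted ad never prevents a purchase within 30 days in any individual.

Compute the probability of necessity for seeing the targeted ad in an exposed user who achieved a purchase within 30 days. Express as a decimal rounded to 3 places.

p₁ = P(outcome | exposed) = 609/1688 = 0.36078
p₀ = P(outcome | unexposed) = 491/3458 = 0.14199
Under exogeneity and monotonicity, PN = (p₁ − p₀) / p₁.
PN = (0.36078 − 0.14199) / 0.36078 = 0.21879 / 0.36078 ≈ 0.6064

PN ≈ 0.606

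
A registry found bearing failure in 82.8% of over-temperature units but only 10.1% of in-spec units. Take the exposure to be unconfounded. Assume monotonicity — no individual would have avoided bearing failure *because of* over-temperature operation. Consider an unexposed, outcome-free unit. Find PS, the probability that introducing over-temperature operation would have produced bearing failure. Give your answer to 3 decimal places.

p₁ = 0.828, p₀ = 0.101.
Under exogeneity and monotonicity, PS = (p₁ − p₀) / (1 − p₀).
PS = (0.828 − 0.101) / (1 − 0.101) = 0.727 / 0.899 ≈ 0.8087

PS ≈ 0.809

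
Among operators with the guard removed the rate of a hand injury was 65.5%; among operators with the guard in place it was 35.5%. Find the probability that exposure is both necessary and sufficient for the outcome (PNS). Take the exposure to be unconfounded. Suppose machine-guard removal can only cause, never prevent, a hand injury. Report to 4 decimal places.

PNS ≈ 0.3000

p₁ = 0.655, p₀ = 0.355.
Under exogeneity and monotonicity, PNS = p₁ − p₀.
PNS = 0.655 − 0.355 = 0.3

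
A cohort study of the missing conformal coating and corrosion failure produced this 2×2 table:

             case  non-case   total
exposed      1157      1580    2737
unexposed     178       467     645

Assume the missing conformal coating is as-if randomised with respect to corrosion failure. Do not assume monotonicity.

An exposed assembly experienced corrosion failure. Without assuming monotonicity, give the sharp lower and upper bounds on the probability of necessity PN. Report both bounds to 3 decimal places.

0.347 ≤ PN ≤ 1.000

p₁ = P(outcome | exposed) = 1157/2737 = 0.42273
p₀ = P(outcome | unexposed) = 178/645 = 0.27597
Under exogeneity alone the bounds on PN are max{0,(p₁−p₀)/p₁} ≤ PN ≤ min{1,(1−p₀)/p₁}.
  lower = (p₁ − p₀)/p₁ = 0.14676 / 0.42273 ≈ 0.3472
  upper = min{1, (1 − p₀)/p₁} = 0.72403 / 0.42273 ≈ 1.7128 → capped at 1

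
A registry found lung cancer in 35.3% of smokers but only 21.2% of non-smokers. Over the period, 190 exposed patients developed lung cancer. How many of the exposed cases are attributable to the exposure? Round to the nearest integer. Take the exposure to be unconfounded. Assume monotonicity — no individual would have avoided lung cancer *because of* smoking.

p₁ = 0.353, p₀ = 0.212.
PN = (p₁ − p₀)/p₁ = (0.353 − 0.212) / 0.353 ≈ 0.39943.
Attributable cases ≈ PN × (exposed cases) = 0.39943 × 190 ≈ 75.89.

about 76 cases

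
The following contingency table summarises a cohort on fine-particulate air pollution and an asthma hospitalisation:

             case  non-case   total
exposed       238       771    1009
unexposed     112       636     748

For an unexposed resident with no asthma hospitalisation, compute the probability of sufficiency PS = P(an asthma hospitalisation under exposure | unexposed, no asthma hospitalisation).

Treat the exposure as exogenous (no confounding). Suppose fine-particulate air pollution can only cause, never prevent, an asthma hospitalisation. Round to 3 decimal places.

PS ≈ 0.101

p₁ = P(outcome | exposed) = 238/1009 = 0.23588
p₀ = P(outcome | unexposed) = 112/748 = 0.14973
Under exogeneity and monotonicity, PS = (p₁ − p₀) / (1 − p₀).
PS = (0.23588 − 0.14973) / (1 − 0.14973) = 0.086144 / 0.85027 ≈ 0.1013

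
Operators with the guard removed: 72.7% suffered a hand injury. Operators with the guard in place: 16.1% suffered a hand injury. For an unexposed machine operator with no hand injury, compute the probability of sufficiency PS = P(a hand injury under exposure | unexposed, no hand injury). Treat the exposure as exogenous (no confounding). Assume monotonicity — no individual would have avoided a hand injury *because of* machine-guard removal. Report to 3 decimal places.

PS ≈ 0.675

p₁ = 0.727, p₀ = 0.161.
Under exogeneity and monotonicity, PS = (p₁ − p₀) / (1 − p₀).
PS = (0.727 − 0.161) / (1 − 0.161) = 0.566 / 0.839 ≈ 0.6746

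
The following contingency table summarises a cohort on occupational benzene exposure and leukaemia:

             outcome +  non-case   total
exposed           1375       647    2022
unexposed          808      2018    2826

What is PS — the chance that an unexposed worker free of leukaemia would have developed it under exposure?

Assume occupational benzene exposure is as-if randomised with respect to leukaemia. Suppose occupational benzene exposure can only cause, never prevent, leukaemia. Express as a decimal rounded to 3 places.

p₁ = P(outcome | exposed) = 1375/2022 = 0.68002
p₀ = P(outcome | unexposed) = 808/2826 = 0.28592
Under exogeneity and monotonicity, PS = (p₁ − p₀) / (1 − p₀).
PS = (0.68002 − 0.28592) / (1 − 0.28592) = 0.3941 / 0.71408 ≈ 0.5519

PS ≈ 0.552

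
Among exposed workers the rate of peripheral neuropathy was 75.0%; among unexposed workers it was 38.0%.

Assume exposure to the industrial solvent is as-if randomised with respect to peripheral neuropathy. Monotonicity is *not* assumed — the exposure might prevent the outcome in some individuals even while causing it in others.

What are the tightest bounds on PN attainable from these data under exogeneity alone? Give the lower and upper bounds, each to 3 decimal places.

0.493 ≤ PN ≤ 0.827

p₁ = 0.75, p₀ = 0.38.
Under exogeneity alone the bounds on PN are max{0,(p₁−p₀)/p₁} ≤ PN ≤ min{1,(1−p₀)/p₁}.
  lower = (p₁ − p₀)/p₁ = 0.37 / 0.75 ≈ 0.4933
  upper = min{1, (1 − p₀)/p₁} = 0.62 / 0.75 ≈ 0.8267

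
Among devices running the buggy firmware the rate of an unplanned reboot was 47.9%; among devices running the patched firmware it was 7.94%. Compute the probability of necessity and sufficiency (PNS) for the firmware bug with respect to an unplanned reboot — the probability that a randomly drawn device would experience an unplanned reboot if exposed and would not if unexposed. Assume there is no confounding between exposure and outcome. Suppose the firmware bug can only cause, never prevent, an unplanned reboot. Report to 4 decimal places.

PNS ≈ 0.3996

p₁ = 0.479, p₀ = 0.0794.
Under exogeneity and monotonicity, PNS = p₁ − p₀.
PNS = 0.479 − 0.0794 = 0.3996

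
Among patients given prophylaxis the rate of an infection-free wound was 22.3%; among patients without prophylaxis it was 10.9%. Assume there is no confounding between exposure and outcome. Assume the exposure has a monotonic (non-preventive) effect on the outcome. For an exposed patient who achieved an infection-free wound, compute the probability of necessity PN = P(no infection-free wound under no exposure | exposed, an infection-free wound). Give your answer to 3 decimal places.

p₁ = 0.223, p₀ = 0.109.
Under exogeneity and monotonicity, PN = (p₁ − p₀) / p₁.
PN = (0.223 − 0.109) / 0.223 = 0.114 / 0.223 ≈ 0.5112

PN ≈ 0.511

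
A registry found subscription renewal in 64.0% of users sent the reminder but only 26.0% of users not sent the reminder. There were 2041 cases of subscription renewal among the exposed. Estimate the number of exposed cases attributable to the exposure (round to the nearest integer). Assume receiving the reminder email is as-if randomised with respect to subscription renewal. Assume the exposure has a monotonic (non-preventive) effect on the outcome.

about 1212 cases

p₁ = 0.64, p₀ = 0.26.
PN = (p₁ − p₀)/p₁ = (0.64 − 0.26) / 0.64 ≈ 0.59375.
Attributable cases ≈ PN × (exposed cases) = 0.59375 × 2041 ≈ 1211.84.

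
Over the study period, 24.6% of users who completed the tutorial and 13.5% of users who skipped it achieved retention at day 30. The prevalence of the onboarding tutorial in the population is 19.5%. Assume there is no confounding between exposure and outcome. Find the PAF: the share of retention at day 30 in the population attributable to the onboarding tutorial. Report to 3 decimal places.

p₁ = 0.246, p₀ = 0.135.
Overall risk P(Y=1) = π·p₁ + (1−π)·p₀ = 0.195×0.246 + 0.805×0.135 = 0.15665.
Under exogeneity, PAF = [P(Y=1) − p₀] / P(Y=1).
PAF = (0.15665 − 0.135) / 0.15665 ≈ 0.1382

PAF ≈ 0.138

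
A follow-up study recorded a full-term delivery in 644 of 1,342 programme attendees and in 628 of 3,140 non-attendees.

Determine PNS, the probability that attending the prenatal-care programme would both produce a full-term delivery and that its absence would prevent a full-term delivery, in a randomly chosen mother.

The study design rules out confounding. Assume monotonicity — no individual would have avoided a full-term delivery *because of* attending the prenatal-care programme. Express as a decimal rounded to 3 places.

p₁ = P(outcome | exposed) = 644/1342 = 0.47988
p₀ = P(outcome | unexposed) = 628/3140 = 0.2
Under exogeneity and monotonicity, PNS = p₁ − p₀.
PNS = 0.47988 − 0.2 = 0.27988

PNS ≈ 0.280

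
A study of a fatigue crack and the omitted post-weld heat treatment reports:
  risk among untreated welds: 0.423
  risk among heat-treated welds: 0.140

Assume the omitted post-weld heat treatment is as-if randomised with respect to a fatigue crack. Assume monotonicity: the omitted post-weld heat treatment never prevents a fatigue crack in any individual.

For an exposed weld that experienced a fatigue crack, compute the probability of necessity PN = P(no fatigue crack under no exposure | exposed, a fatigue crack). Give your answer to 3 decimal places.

PN ≈ 0.669

Let p₁ = 0.423, p₀ = 0.14.
Under exogeneity and monotonicity, PN = (p₁ − p₀) / p₁.
PN = (0.423 − 0.14) / 0.423 = 0.283 / 0.423 ≈ 0.6690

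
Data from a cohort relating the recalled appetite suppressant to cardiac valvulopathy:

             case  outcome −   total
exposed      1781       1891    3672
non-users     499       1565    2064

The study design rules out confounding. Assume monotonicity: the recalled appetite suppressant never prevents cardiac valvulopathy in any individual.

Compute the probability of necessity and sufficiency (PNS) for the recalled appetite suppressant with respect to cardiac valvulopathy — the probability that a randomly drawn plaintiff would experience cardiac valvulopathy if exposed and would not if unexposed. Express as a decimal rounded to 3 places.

PNS ≈ 0.243

p₁ = P(outcome | exposed) = 1781/3672 = 0.48502
p₀ = P(outcome | unexposed) = 499/2064 = 0.24176
Under exogeneity and monotonicity, PNS = p₁ − p₀.
PNS = 0.48502 − 0.24176 = 0.24326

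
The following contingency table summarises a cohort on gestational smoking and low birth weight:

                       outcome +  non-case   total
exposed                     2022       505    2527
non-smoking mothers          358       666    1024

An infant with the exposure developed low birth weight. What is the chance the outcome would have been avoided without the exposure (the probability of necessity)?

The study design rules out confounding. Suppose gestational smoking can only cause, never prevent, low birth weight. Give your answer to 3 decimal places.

p₁ = P(outcome | exposed) = 2022/2527 = 0.80016
p₀ = P(outcome | unexposed) = 358/1024 = 0.34961
Under exogeneity and monotonicity, PN = (p₁ − p₀) / p₁.
PN = (0.80016 − 0.34961) / 0.80016 = 0.45055 / 0.80016 ≈ 0.5631

PN ≈ 0.563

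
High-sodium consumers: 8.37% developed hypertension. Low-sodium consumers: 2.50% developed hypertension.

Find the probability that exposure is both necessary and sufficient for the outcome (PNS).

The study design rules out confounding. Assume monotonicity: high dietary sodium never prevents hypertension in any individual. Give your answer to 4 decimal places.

p₁ = 0.0837, p₀ = 0.025.
Under exogeneity and monotonicity, PNS = p₁ − p₀.
PNS = 0.0837 − 0.025 = 0.0587

PNS ≈ 0.0587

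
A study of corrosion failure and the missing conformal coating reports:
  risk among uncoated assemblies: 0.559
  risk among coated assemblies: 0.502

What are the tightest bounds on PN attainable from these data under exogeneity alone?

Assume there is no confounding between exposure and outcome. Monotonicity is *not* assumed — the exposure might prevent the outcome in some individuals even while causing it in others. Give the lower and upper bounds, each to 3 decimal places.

Let p₁ = 0.559, p₀ = 0.502.
Under exogeneity alone the bounds on PN are max{0,(p₁−p₀)/p₁} ≤ PN ≤ min{1,(1−p₀)/p₁}.
  lower = (p₁ − p₀)/p₁ = 0.057 / 0.559 ≈ 0.1020
  upper = min{1, (1 − p₀)/p₁} = 0.498 / 0.559 ≈ 0.8909

0.102 ≤ PN ≤ 0.891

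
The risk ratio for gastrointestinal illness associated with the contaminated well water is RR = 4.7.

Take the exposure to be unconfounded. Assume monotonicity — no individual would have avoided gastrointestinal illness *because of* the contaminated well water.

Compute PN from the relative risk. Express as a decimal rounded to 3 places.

Under exogeneity and monotonicity, PN = (RR − 1) / RR = 1 − 1/RR.
PN = (4.7 − 1) / 4.7 = 3.7 / 4.7 ≈ 0.7872

PN ≈ 0.787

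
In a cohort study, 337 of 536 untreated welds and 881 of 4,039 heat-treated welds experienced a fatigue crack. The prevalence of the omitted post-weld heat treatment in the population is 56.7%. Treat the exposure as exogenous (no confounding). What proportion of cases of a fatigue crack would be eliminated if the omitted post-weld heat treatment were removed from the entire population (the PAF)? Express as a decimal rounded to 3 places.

PAF ≈ 0.516

p₁ = P(outcome | exposed) = 337/536 = 0.62873
p₀ = P(outcome | unexposed) = 881/4039 = 0.21812
Overall risk P(Y=1) = π·p₁ + (1−π)·p₀ = 0.567×0.62873 + 0.433×0.21812 = 0.45094.
Under exogeneity, PAF = [P(Y=1) − p₀] / P(Y=1).
PAF = (0.45094 − 0.21812) / 0.45094 ≈ 0.5163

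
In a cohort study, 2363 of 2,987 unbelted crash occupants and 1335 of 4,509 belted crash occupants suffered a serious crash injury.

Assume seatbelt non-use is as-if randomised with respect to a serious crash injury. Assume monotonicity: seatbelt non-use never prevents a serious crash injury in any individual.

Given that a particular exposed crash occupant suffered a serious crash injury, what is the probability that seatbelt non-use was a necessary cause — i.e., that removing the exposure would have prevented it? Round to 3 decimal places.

p₁ = P(outcome | exposed) = 2363/2987 = 0.79109
p₀ = P(outcome | unexposed) = 1335/4509 = 0.29607
Under exogeneity and monotonicity, PN = (p₁ − p₀) / p₁.
PN = (0.79109 − 0.29607) / 0.79109 = 0.49502 / 0.79109 ≈ 0.6257

PN ≈ 0.626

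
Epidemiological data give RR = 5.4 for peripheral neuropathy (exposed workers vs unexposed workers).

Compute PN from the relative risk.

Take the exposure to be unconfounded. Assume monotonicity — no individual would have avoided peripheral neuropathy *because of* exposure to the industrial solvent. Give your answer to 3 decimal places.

Under exogeneity and monotonicity, PN = (RR − 1) / RR = 1 − 1/RR.
PN = (5.4 − 1) / 5.4 = 4.4 / 5.4 ≈ 0.8148

PN ≈ 0.815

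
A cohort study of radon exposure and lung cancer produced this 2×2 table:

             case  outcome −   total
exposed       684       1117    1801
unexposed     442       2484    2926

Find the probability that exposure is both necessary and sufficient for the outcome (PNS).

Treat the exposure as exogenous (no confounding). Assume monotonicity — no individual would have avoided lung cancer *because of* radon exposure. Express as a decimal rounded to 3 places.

p₁ = P(outcome | exposed) = 684/1801 = 0.37979
p₀ = P(outcome | unexposed) = 442/2926 = 0.15106
Under exogeneity and monotonicity, PNS = p₁ − p₀.
PNS = 0.37979 − 0.15106 = 0.22873

PNS ≈ 0.229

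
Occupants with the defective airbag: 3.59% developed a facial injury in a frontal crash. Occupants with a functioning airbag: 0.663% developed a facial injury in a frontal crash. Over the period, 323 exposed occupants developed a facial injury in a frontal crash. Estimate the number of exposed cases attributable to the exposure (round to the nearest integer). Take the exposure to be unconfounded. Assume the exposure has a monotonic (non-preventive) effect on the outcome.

p₁ = 0.0359, p₀ = 0.00663.
PN = (p₁ − p₀)/p₁ = (0.0359 − 0.00663) / 0.0359 ≈ 0.81532.
Attributable cases ≈ PN × (exposed cases) = 0.81532 × 323 ≈ 263.35.

about 263 cases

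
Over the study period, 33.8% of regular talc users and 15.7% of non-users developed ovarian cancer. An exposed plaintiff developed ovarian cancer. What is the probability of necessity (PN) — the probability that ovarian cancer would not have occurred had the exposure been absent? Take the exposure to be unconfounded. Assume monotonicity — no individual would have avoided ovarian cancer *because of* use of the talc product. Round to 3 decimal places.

p₁ = 0.338, p₀ = 0.157.
Under exogeneity and monotonicity, PN = (p₁ − p₀) / p₁.
PN = (0.338 − 0.157) / 0.338 = 0.181 / 0.338 ≈ 0.5355

PN ≈ 0.536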